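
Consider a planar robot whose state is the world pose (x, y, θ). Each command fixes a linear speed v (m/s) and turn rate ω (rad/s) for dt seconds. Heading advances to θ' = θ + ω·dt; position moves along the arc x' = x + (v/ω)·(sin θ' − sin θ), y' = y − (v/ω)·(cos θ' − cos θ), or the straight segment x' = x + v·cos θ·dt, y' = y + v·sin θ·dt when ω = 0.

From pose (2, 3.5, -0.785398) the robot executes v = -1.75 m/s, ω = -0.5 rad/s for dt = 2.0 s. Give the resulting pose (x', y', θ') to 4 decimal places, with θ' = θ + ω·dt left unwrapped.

θ' = -0.7854 + -0.5·2.0 = -1.7854
R = v/ω = -1.75/-0.5 = 3.5000
x' = 2 + 3.5000·(sin -1.7854 − sin -0.7854) = 1.0552
y' = 3.5 − 3.5000·(cos -1.7854 − cos -0.7854) = 6.7202

(1.0552, 6.7202, -1.7854)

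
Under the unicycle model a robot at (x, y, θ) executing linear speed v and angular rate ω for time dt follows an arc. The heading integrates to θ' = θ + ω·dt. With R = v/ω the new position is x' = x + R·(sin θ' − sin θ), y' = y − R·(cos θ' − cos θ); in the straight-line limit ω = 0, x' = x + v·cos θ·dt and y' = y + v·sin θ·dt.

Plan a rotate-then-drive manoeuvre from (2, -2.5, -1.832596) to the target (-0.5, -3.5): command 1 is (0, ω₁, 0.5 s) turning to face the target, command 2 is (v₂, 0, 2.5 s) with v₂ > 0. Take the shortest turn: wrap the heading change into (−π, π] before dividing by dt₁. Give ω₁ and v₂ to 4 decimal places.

heading to target = atan2(-3.5−-2.5, -0.5−2) = -2.7611
Δθ = wrap(-2.7611 − -1.8326) = -0.9285; ω₁ = Δθ/dt₁ = -1.8570
distance = √((-0.5−2)² + (-3.5−-2.5)²) = 2.6926; v₂ = distance/dt₂ = 1.0770

ω₁ = -1.8570, v₂ = 1.0770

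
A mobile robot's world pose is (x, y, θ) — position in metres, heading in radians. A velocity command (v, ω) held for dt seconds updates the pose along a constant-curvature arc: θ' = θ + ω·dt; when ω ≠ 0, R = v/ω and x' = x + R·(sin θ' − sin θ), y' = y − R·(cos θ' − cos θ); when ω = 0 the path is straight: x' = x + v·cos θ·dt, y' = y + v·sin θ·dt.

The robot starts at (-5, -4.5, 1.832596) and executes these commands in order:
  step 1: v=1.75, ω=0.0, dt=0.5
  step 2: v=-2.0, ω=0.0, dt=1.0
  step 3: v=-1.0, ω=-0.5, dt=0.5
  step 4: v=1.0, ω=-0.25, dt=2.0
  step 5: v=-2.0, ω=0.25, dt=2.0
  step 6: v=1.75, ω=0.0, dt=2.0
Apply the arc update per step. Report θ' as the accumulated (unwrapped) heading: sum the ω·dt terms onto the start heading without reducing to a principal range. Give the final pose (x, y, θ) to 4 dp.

(-5.1491, -4.5043, 1.5826)

step 1: θ'=1.8326 (straight) → pose (-5.2265, -3.6548, 1.8326)
step 2: θ'=1.8326 (straight) → pose (-4.7088, -5.5867, 1.8326)
step 3: θ'=1.5826 (R=2.0000) → pose (-4.6408, -6.0807, 1.5826)
step 4: θ'=1.0826 (R=-4.0000) → pose (-4.1738, -4.1574, 1.0826)
step 5: θ'=1.5826 (R=-8.0000) → pose (-5.1078, -8.0041, 1.5826)
step 6: θ'=1.5826 (straight) → pose (-5.1491, -4.5043, 1.5826)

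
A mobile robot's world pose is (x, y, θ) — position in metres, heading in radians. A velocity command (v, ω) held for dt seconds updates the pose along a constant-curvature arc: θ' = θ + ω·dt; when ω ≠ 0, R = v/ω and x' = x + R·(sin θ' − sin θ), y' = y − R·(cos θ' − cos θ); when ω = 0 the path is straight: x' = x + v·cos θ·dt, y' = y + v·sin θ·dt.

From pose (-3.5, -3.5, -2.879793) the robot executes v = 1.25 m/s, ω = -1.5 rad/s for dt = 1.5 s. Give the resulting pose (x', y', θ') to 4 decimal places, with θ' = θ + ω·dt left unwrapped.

θ' = -2.8798 + -1.5·1.5 = -5.1298
R = v/ω = 1.25/-1.5 = -0.8333
x' = -3.5 + -0.8333·(sin -5.1298 − sin -2.8798) = -4.4775
y' = -3.5 − -0.8333·(cos -5.1298 − cos -2.8798) = -2.3572

(-4.4775, -2.3572, -5.1298)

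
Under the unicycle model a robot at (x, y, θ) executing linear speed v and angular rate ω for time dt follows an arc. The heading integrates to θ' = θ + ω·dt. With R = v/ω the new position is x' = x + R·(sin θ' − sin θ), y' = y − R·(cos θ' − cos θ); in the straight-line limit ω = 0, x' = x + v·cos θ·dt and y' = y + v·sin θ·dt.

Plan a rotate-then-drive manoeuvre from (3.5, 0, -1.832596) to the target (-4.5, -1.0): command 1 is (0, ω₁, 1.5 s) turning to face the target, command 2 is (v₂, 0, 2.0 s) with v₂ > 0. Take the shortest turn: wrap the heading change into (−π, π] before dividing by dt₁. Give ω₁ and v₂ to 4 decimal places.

heading to target = atan2(-1−0, -4.5−3.5) = -3.0172
Δθ = wrap(-3.0172 − -1.8326) = -1.1846; ω₁ = Δθ/dt₁ = -0.7898
distance = √((-4.5−3.5)² + (-1−0)²) = 8.0623; v₂ = distance/dt₂ = 4.0311

ω₁ = -0.7898, v₂ = 4.0311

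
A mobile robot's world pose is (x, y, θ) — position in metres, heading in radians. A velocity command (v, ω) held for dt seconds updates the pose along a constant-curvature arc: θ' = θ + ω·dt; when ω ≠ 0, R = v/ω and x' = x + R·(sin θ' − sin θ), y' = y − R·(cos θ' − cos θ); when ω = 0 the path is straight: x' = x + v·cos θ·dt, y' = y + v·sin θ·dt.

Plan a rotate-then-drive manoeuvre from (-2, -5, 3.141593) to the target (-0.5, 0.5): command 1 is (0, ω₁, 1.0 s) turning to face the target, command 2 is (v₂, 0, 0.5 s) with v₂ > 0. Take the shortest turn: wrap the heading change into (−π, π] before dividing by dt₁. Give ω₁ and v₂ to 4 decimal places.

ω₁ = -1.8370, v₂ = 11.4018

heading to target = atan2(0.5−-5, -0.5−-2) = 1.3045
Δθ = wrap(1.3045 − 3.1416) = -1.8370; ω₁ = Δθ/dt₁ = -1.8370
distance = √((-0.5−-2)² + (0.5−-5)²) = 5.7009; v₂ = distance/dt₂ = 11.4018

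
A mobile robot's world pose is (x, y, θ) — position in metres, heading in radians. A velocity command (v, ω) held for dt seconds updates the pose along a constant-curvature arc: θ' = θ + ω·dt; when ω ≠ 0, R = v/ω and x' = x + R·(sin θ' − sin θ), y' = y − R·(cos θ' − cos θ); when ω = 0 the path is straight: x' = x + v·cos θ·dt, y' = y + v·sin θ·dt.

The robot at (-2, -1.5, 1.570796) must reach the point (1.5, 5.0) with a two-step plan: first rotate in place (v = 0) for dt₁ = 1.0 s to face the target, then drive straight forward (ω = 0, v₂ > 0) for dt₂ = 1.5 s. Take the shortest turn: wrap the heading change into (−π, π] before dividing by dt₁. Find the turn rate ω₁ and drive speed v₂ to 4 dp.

heading to target = atan2(5−-1.5, 1.5−-2) = 1.0769
Δθ = wrap(1.0769 − 1.5708) = -0.4939; ω₁ = Δθ/dt₁ = -0.4939
distance = √((1.5−-2)² + (5−-1.5)²) = 7.3824; v₂ = distance/dt₂ = 4.9216

ω₁ = -0.4939, v₂ = 4.9216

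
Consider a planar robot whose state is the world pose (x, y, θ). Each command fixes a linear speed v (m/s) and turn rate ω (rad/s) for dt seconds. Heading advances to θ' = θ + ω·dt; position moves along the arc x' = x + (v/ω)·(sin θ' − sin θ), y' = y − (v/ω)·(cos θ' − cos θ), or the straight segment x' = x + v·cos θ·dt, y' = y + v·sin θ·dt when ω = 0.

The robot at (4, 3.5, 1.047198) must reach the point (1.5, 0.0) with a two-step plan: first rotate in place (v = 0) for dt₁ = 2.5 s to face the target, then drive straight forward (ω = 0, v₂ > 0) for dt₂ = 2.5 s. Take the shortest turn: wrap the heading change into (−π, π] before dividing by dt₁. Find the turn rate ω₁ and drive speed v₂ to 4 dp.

heading to target = atan2(0−3.5, 1.5−4) = -2.1910
Δθ = wrap(-2.1910 − 1.0472) = 3.0449; ω₁ = Δθ/dt₁ = 1.2180
distance = √((1.5−4)² + (0−3.5)²) = 4.3012; v₂ = distance/dt₂ = 1.7205

ω₁ = 1.2180, v₂ = 1.7205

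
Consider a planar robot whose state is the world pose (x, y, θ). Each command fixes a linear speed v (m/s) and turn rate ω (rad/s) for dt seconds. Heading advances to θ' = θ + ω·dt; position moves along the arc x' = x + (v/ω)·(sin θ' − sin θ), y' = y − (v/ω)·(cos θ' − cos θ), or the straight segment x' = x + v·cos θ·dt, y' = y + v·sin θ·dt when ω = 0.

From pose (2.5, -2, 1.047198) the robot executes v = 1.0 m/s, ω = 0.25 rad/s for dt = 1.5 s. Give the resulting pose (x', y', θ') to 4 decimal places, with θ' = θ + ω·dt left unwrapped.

θ' = 1.0472 + 0.25·1.5 = 1.4222
R = v/ω = 1.0/0.25 = 4.0000
x' = 2.5 + 4.0000·(sin 1.4222 − sin 1.0472) = 2.9918
y' = -2 − 4.0000·(cos 1.4222 − cos 1.0472) = -0.5922

(2.9918, -0.5922, 1.4222)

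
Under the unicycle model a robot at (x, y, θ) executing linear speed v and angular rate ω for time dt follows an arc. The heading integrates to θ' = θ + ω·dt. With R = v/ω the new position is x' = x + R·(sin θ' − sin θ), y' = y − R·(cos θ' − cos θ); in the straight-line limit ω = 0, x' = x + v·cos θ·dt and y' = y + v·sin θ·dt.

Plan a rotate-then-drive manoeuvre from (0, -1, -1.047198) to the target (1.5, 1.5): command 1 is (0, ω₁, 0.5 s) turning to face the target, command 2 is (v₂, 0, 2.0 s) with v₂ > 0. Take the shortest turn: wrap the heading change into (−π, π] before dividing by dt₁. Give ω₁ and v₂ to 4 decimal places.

ω₁ = 4.1551, v₂ = 1.4577

heading to target = atan2(1.5−-1, 1.5−0) = 1.0304
Δθ = wrap(1.0304 − -1.0472) = 2.0776; ω₁ = Δθ/dt₁ = 4.1551
distance = √((1.5−0)² + (1.5−-1)²) = 2.9155; v₂ = distance/dt₂ = 1.4577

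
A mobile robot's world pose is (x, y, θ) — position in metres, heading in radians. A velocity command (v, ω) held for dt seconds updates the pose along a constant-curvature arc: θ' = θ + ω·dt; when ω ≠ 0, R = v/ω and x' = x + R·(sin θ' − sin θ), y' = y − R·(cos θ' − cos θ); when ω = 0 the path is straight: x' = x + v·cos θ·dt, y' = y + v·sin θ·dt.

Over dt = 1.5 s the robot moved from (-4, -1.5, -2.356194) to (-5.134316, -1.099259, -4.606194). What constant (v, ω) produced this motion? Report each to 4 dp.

Δθ = -4.606194 − -2.356194 = -2.250000
ω = Δθ/dt = -2.250000/1.5 = -1.5000
R = Δx/(sin θ' − sin θ) = -0.6667
v = R·ω = -0.6667·-1.5000 = 1.0000

v = 1.0000, ω = -1.5000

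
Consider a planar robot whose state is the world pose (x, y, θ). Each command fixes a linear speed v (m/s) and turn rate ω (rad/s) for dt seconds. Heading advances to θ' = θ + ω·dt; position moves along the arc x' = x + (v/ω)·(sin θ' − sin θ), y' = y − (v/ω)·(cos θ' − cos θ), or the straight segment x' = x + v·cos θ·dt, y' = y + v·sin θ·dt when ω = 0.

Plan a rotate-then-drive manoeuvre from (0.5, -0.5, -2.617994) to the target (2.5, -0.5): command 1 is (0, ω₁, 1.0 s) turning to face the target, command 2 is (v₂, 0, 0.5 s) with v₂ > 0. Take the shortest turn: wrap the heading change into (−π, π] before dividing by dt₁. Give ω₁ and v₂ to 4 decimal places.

heading to target = atan2(-0.5−-0.5, 2.5−0.5) = 0.0000
Δθ = wrap(0.0000 − -2.6180) = 2.6180; ω₁ = Δθ/dt₁ = 2.6180
distance = √((2.5−0.5)² + (-0.5−-0.5)²) = 2.0000; v₂ = distance/dt₂ = 4.0000

ω₁ = 2.6180, v₂ = 4.0000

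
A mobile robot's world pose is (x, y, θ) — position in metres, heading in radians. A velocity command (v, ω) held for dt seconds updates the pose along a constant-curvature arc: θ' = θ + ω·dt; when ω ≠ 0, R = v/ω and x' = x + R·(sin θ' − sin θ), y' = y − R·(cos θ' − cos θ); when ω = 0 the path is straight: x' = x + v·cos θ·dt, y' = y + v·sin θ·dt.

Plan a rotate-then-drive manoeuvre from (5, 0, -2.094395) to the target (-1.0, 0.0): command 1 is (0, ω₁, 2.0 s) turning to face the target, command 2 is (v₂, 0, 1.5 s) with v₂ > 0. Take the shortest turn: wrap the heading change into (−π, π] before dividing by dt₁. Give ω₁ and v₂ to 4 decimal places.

ω₁ = -0.5236, v₂ = 4.0000

heading to target = atan2(0−0, -1−5) = 3.1416
Δθ = wrap(3.1416 − -2.0944) = -1.0472; ω₁ = Δθ/dt₁ = -0.5236
distance = √((-1−5)² + (0−0)²) = 6.0000; v₂ = distance/dt₂ = 4.0000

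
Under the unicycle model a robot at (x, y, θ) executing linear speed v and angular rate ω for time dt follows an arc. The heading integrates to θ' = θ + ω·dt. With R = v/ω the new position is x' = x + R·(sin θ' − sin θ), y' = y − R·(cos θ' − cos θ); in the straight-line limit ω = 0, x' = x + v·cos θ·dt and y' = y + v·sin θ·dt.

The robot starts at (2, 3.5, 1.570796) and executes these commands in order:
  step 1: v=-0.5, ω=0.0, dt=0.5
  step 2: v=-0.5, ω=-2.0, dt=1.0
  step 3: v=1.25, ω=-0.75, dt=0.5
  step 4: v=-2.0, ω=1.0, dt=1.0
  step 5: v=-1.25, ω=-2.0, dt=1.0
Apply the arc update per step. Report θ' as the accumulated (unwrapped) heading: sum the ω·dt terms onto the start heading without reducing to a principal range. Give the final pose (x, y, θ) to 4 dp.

(-0.4064, 3.9954, -1.8042)

step 1: θ'=1.5708 (straight) → pose (2.0000, 3.2500, 1.5708)
step 2: θ'=-0.4292 (R=0.2500) → pose (1.6460, 3.0227, -0.4292)
step 3: θ'=-0.8042 (R=-1.6667) → pose (2.1528, 2.6633, -0.8042)
step 4: θ'=0.1958 (R=-2.0000) → pose (0.3232, 3.2377, 0.1958)
step 5: θ'=-1.8042 (R=0.6250) → pose (-0.4064, 3.9954, -1.8042)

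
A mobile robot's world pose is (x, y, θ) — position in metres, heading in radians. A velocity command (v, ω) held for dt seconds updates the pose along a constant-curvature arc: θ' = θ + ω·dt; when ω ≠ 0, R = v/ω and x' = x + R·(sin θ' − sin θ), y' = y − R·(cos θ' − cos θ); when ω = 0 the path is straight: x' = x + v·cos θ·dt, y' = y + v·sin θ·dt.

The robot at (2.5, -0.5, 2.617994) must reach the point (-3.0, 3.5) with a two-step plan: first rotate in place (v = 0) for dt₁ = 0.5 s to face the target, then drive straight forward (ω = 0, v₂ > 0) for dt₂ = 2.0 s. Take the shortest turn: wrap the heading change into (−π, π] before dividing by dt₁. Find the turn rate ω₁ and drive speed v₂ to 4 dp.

ω₁ = -0.2104, v₂ = 3.4004

heading to target = atan2(3.5−-0.5, -3−2.5) = 2.5128
Δθ = wrap(2.5128 − 2.6180) = -0.1052; ω₁ = Δθ/dt₁ = -0.2104
distance = √((-3−2.5)² + (3.5−-0.5)²) = 6.8007; v₂ = distance/dt₂ = 3.4004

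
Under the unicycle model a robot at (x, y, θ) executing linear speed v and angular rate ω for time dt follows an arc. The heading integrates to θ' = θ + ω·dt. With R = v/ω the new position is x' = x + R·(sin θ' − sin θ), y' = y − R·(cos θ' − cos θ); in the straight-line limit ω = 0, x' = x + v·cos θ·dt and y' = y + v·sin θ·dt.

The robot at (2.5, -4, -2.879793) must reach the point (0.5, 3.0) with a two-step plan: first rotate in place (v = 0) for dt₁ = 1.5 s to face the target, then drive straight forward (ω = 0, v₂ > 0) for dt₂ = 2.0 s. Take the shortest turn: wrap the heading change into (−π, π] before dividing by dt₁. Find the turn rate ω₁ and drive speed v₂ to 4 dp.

ω₁ = -1.0362, v₂ = 3.6401

heading to target = atan2(3−-4, 0.5−2.5) = 1.8491
Δθ = wrap(1.8491 − -2.8798) = -1.5543; ω₁ = Δθ/dt₁ = -1.0362
distance = √((0.5−2.5)² + (3−-4)²) = 7.2801; v₂ = distance/dt₂ = 3.6401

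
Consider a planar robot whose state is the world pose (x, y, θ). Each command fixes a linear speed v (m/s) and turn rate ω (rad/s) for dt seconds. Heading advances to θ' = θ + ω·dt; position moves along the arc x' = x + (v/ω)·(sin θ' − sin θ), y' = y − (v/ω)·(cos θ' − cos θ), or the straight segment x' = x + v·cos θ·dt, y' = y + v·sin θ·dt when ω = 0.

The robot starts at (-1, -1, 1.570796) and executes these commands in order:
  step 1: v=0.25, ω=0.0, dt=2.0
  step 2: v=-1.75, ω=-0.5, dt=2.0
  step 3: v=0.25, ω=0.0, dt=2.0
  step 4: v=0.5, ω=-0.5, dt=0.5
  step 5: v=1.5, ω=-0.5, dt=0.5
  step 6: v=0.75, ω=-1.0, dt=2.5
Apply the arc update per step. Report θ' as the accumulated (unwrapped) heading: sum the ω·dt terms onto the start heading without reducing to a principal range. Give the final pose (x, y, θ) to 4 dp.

step 1: θ'=1.5708 (straight) → pose (-1.0000, -0.5000, 1.5708)
step 2: θ'=0.5708 (R=3.5000) → pose (-2.6089, -3.4451, 0.5708)
step 3: θ'=0.5708 (straight) → pose (-2.1882, -3.1750, 0.5708)
step 4: θ'=0.3208 (R=-1.0000) → pose (-1.9632, -3.0675, 0.3208)
step 5: θ'=0.0708 (R=-3.0000) → pose (-1.2295, -2.9220, 0.0708)
step 6: θ'=-2.4292 (R=-0.7500) → pose (-0.6862, -4.2377, -2.4292)

(-0.6862, -4.2377, -2.4292)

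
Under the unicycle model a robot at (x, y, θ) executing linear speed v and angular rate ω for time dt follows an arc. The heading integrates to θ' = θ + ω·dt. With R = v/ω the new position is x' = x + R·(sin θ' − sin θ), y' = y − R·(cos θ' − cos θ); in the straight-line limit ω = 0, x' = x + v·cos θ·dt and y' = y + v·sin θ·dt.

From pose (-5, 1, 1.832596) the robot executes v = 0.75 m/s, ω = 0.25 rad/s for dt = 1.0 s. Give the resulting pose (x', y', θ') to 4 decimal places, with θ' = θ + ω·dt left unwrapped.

(-5.2822, 1.6928, 2.0826)

θ' = 1.8326 + 0.25·1.0 = 2.0826
R = v/ω = 0.75/0.25 = 3.0000
x' = -5 + 3.0000·(sin 2.0826 − sin 1.8326) = -5.2822
y' = 1 − 3.0000·(cos 2.0826 − cos 1.8326) = 1.6928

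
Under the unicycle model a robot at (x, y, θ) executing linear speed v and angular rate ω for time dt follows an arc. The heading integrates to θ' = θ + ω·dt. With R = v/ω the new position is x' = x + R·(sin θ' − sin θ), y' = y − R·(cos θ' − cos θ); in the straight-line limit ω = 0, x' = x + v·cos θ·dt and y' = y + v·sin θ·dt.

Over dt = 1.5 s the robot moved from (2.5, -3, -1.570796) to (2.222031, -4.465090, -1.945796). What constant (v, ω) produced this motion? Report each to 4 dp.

Δθ = -1.945796 − -1.570796 = -0.375000
ω = Δθ/dt = -0.375000/1.5 = -0.2500
R = −Δy/(cos θ' − cos θ) = -4.0000
v = R·ω = -4.0000·-0.2500 = 1.0000

v = 1.0000, ω = -0.2500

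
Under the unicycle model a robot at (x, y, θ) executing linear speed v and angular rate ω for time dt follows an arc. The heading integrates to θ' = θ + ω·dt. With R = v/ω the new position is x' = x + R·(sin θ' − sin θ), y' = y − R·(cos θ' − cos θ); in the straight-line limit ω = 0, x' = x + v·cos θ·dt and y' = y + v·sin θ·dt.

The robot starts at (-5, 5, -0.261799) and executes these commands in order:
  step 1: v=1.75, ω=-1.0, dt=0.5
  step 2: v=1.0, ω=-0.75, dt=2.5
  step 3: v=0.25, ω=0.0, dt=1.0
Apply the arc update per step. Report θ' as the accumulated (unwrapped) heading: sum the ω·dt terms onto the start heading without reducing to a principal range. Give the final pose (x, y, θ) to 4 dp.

(-4.7393, 2.3232, -2.6368)

step 1: θ'=-0.7618 (R=-1.7500) → pose (-4.2450, 4.5759, -0.7618)
step 2: θ'=-2.6368 (R=-1.3333) → pose (-4.5205, 2.4441, -2.6368)
step 3: θ'=-2.6368 (straight) → pose (-4.7393, 2.3232, -2.6368)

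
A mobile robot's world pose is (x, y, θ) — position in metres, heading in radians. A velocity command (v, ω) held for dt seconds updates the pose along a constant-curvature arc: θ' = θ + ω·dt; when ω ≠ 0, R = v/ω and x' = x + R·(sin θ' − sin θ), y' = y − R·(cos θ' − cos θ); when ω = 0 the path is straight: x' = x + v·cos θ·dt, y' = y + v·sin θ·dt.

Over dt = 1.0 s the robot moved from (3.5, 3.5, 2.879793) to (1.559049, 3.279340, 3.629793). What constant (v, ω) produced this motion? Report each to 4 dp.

v = 2.0000, ω = 0.7500

Δθ = 3.629793 − 2.879793 = 0.750000
ω = Δθ/dt = 0.750000/1.0 = 0.7500
R = Δx/(sin θ' − sin θ) = 2.6667
v = R·ω = 2.6667·0.7500 = 2.0000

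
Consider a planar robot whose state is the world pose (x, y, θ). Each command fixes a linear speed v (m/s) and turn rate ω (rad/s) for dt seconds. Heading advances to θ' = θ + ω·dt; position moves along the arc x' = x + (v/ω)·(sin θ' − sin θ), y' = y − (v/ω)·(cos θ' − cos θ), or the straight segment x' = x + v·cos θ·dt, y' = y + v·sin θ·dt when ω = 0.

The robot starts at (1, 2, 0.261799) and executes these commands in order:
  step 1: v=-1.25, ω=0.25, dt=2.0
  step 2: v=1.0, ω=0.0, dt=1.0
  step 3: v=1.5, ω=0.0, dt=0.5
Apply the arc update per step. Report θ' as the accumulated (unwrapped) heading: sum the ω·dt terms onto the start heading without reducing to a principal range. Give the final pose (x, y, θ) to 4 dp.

(0.1093, 1.9962, 0.7618)

step 1: θ'=0.7618 (R=-5.0000) → pose (-1.1570, 0.7883, 0.7618)
step 2: θ'=0.7618 (straight) → pose (-0.4334, 1.4786, 0.7618)
step 3: θ'=0.7618 (straight) → pose (0.1093, 1.9962, 0.7618)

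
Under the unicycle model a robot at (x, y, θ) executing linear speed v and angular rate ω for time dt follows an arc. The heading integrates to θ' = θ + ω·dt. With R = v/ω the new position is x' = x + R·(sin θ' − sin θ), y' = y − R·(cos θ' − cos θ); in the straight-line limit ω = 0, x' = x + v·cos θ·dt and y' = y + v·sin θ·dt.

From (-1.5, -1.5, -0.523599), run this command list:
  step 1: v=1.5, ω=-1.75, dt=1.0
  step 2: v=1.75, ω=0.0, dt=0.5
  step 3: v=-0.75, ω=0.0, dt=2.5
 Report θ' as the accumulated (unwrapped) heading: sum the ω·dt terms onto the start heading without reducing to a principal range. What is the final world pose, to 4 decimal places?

(-0.6282, -2.0333, -2.2736)

step 1: θ'=-2.2736 (R=-0.8571) → pose (-1.2745, -2.7963, -2.2736)
step 2: θ'=-2.2736 (straight) → pose (-1.8401, -3.4640, -2.2736)
step 3: θ'=-2.2736 (straight) → pose (-0.6282, -2.0333, -2.2736)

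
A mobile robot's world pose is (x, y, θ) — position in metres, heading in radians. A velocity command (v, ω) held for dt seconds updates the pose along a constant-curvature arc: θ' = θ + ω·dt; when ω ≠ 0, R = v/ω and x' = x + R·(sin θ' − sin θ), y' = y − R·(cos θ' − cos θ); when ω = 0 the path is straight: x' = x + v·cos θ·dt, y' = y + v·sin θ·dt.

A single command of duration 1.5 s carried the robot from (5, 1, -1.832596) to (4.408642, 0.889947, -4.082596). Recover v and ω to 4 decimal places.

v = 0.5000, ω = -1.5000

Δθ = -4.082596 − -1.832596 = -2.250000
ω = Δθ/dt = -2.250000/1.5 = -1.5000
R = Δx/(sin θ' − sin θ) = -0.3333
v = R·ω = -0.3333·-1.5000 = 0.5000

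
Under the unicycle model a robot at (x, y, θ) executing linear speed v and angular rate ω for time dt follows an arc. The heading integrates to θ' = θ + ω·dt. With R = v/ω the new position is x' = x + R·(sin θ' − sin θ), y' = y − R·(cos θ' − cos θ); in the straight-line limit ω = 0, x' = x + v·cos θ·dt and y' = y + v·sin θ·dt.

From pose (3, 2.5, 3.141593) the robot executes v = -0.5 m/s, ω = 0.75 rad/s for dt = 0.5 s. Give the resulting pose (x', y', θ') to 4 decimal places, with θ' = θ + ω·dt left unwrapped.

(3.2442, 2.5463, 3.5166)

θ' = 3.1416 + 0.75·0.5 = 3.5166
R = v/ω = -0.5/0.75 = -0.6667
x' = 3 + -0.6667·(sin 3.5166 − sin 3.1416) = 3.2442
y' = 2.5 − -0.6667·(cos 3.5166 − cos 3.1416) = 2.5463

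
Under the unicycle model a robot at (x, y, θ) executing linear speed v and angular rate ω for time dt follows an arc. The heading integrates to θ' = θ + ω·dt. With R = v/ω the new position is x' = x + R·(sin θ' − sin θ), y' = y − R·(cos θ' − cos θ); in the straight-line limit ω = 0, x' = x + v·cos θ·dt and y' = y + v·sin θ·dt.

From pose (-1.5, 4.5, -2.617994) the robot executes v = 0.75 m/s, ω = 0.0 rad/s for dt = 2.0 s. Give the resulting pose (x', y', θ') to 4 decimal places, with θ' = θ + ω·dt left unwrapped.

(-2.7990, 3.7500, -2.6180)

θ' = -2.6180 + 0.0·2.0 = -2.6180
ω = 0 → straight: x' = -1.5 + 0.75·cos(-2.6180)·2.0 = -2.7990
y' = 4.5 + 0.75·sin(-2.6180)·2.0 = 3.7500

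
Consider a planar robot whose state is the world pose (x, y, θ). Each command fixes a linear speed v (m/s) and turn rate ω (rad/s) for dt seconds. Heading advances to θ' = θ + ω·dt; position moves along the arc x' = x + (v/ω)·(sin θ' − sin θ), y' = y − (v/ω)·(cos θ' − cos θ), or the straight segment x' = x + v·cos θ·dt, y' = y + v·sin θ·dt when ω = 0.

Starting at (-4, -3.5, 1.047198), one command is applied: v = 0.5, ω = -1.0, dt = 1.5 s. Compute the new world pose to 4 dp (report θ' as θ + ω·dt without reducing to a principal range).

θ' = 1.0472 + -1.0·1.5 = -0.4528
R = v/ω = 0.5/-1.0 = -0.5000
x' = -4 + -0.5000·(sin -0.4528 − sin 1.0472) = -3.3482
y' = -3.5 − -0.5000·(cos -0.4528 − cos 1.0472) = -3.3004

(-3.3482, -3.3004, -0.4528)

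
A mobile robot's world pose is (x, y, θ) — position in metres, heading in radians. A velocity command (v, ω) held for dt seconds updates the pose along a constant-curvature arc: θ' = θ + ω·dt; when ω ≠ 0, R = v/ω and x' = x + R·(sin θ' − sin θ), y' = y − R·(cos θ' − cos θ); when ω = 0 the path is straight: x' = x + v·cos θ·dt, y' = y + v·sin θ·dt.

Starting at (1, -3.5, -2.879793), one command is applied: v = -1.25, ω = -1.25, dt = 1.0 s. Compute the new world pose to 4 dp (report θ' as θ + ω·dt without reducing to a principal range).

(2.0939, -3.9157, -4.1298)

θ' = -2.8798 + -1.25·1.0 = -4.1298
R = v/ω = -1.25/-1.25 = 1.0000
x' = 1 + 1.0000·(sin -4.1298 − sin -2.8798) = 2.0939
y' = -3.5 − 1.0000·(cos -4.1298 − cos -2.8798) = -3.9157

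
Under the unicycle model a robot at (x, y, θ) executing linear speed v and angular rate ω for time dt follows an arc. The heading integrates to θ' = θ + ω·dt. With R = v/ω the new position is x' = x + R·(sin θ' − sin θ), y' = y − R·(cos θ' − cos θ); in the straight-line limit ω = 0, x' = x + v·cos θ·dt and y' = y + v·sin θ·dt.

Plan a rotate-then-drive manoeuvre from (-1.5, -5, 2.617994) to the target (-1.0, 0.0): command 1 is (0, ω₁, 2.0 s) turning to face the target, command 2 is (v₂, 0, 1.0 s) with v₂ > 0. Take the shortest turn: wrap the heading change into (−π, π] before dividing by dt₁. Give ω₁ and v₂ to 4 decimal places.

ω₁ = -0.5734, v₂ = 5.0249

heading to target = atan2(0−-5, -1−-1.5) = 1.4711
Δθ = wrap(1.4711 − 2.6180) = -1.1469; ω₁ = Δθ/dt₁ = -0.5734
distance = √((-1−-1.5)² + (0−-5)²) = 5.0249; v₂ = distance/dt₂ = 5.0249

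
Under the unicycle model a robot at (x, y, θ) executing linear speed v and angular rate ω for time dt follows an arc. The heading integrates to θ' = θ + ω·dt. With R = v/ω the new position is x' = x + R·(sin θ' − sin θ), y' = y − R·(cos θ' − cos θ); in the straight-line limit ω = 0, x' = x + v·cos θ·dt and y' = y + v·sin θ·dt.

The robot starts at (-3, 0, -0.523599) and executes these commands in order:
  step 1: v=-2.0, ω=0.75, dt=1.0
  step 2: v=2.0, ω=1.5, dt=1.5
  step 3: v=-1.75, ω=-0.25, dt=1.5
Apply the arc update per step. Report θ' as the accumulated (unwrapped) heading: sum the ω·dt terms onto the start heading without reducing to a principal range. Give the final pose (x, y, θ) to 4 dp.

step 1: θ'=0.2264 (R=-2.6667) → pose (-4.9319, 0.2892, 0.2264)
step 2: θ'=2.4764 (R=1.3333) → pose (-4.4083, 2.6376, 2.4764)
step 3: θ'=2.1014 (R=7.0000) → pose (-2.6912, 0.6724, 2.1014)

(-2.6912, 0.6724, 2.1014)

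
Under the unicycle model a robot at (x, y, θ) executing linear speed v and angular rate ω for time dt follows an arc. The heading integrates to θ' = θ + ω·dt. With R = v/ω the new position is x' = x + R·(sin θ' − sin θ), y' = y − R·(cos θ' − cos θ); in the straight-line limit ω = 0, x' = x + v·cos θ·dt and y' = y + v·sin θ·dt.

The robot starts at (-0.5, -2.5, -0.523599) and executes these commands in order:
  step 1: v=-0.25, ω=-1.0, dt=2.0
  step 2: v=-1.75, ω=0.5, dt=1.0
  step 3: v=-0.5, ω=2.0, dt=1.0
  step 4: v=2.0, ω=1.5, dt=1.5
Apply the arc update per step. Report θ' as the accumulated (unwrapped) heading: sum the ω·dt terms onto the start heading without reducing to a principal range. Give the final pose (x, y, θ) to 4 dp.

(1.4690, 1.7468, 2.2264)

step 1: θ'=-2.5236 (R=0.2500) → pose (-0.5199, -2.0797, -2.5236)
step 2: θ'=-2.0236 (R=-3.5000) → pose (0.5995, -0.7583, -2.0236)
step 3: θ'=-0.0236 (R=-0.2500) → pose (0.3806, -0.3990, -0.0236)
step 4: θ'=2.2264 (R=1.3333) → pose (1.4690, 1.7468, 2.2264)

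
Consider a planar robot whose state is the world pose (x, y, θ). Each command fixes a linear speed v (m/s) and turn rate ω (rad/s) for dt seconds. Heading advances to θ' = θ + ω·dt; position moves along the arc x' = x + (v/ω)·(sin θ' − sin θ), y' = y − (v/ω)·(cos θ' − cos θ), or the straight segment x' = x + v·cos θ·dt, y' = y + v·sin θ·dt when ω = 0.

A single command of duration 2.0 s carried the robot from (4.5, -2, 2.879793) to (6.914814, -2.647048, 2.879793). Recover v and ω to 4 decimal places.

v = -1.2500, ω = 0.0000

Δθ = 2.879793 − 2.879793 = 0.000000
ω = Δθ/dt = 0.000000/2.0 = 0.0000
ω = 0 → v = (Δx·cos θ + Δy·sin θ)/dt = -1.2500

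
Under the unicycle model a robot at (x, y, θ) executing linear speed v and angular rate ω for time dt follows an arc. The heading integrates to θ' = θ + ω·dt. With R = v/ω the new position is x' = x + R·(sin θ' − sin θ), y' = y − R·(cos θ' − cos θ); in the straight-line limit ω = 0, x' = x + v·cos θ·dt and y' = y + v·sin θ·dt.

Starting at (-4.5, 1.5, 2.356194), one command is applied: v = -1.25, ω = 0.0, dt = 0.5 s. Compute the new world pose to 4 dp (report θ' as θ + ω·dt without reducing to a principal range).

θ' = 2.3562 + 0.0·0.5 = 2.3562
ω = 0 → straight: x' = -4.5 + -1.25·cos(2.3562)·0.5 = -4.0581
y' = 1.5 + -1.25·sin(2.3562)·0.5 = 1.0581

(-4.0581, 1.0581, 2.3562)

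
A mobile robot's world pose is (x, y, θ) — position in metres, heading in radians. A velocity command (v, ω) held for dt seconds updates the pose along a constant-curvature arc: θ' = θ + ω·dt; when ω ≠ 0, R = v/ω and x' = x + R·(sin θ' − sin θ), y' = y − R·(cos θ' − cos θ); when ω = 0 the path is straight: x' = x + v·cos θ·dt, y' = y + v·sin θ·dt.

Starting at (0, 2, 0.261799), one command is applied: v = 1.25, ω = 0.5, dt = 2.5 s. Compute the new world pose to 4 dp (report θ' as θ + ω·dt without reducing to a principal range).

θ' = 0.2618 + 0.5·2.5 = 1.5118
R = v/ω = 1.25/0.5 = 2.5000
x' = 0 + 2.5000·(sin 1.5118 − sin 0.2618) = 1.8486
y' = 2 − 2.5000·(cos 1.5118 − cos 0.2618) = 4.2674

(1.8486, 4.2674, 1.5118)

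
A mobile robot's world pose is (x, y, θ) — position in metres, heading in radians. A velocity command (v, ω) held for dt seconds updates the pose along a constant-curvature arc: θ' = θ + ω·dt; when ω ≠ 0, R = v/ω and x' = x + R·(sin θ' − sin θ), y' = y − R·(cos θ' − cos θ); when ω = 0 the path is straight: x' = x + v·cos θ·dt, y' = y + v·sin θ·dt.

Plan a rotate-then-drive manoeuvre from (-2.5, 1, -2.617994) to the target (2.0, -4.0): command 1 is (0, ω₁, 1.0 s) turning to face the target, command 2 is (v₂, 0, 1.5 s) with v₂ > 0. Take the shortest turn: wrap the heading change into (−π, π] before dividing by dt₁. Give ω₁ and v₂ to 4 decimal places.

ω₁ = 1.7800, v₂ = 4.4845

heading to target = atan2(-4−1, 2−-2.5) = -0.8380
Δθ = wrap(-0.8380 − -2.6180) = 1.7800; ω₁ = Δθ/dt₁ = 1.7800
distance = √((2−-2.5)² + (-4−1)²) = 6.7268; v₂ = distance/dt₂ = 4.4845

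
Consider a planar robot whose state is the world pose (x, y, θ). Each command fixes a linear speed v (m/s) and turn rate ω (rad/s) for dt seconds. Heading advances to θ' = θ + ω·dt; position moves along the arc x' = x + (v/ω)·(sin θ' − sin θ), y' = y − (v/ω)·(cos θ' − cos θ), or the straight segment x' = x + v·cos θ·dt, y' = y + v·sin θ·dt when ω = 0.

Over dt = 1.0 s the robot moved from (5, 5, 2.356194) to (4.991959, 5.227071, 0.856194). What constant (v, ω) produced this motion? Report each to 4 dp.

Δθ = 0.856194 − 2.356194 = -1.500000
ω = Δθ/dt = -1.500000/1.0 = -1.5000
R = −Δy/(cos θ' − cos θ) = -0.1667
v = R·ω = -0.1667·-1.5000 = 0.2500

v = 0.2500, ω = -1.5000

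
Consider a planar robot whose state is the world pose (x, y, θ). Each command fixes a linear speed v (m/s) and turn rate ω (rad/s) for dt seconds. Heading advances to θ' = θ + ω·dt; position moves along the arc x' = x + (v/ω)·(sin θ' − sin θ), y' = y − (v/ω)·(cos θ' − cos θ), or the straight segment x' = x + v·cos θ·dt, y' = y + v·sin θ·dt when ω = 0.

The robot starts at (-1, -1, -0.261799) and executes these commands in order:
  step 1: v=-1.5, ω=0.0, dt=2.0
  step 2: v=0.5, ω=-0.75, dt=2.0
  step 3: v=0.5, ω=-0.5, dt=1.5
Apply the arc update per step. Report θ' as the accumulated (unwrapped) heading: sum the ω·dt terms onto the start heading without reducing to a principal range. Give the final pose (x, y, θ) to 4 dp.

(-3.8086, -1.6124, -2.5118)

step 1: θ'=-0.2618 (straight) → pose (-3.8978, -0.2235, -0.2618)
step 2: θ'=-1.7618 (R=-0.6667) → pose (-3.4158, -0.9941, -1.7618)
step 3: θ'=-2.5118 (R=-1.0000) → pose (-3.8086, -1.6124, -2.5118)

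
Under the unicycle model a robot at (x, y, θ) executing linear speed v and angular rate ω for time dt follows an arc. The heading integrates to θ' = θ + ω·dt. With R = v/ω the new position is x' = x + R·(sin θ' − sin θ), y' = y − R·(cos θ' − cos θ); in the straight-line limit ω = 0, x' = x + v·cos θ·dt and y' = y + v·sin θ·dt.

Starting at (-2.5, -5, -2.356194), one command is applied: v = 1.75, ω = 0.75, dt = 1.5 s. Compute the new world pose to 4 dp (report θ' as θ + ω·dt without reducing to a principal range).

θ' = -2.3562 + 0.75·1.5 = -1.2312
R = v/ω = 1.75/0.75 = 2.3333
x' = -2.5 + 2.3333·(sin -1.2312 − sin -2.3562) = -3.0502
y' = -5 − 2.3333·(cos -1.2312 − cos -2.3562) = -7.4272

(-3.0502, -7.4272, -1.2312)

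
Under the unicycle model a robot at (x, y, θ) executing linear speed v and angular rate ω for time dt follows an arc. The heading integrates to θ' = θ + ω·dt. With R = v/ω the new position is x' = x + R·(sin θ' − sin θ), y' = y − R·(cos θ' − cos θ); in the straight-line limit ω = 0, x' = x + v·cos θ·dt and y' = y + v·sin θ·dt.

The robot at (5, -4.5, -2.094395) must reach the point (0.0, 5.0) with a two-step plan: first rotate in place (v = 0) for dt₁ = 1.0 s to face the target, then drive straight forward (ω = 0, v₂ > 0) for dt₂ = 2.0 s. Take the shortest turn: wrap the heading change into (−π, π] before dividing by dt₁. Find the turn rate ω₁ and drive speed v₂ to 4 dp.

ω₁ = -2.1335, v₂ = 5.3677

heading to target = atan2(5−-4.5, 0−5) = 2.0553
Δθ = wrap(2.0553 − -2.0944) = -2.1335; ω₁ = Δθ/dt₁ = -2.1335
distance = √((0−5)² + (5−-4.5)²) = 10.7355; v₂ = distance/dt₂ = 5.3677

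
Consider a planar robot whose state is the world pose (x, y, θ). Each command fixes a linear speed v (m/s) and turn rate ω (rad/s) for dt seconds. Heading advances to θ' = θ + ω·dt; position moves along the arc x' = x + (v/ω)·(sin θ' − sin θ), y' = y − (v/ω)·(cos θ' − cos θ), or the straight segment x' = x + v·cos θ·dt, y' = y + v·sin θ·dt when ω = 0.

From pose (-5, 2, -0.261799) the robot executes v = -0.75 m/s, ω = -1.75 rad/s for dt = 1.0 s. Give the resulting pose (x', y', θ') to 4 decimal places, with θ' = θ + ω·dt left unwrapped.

(-5.2766, 2.5969, -2.0118)

θ' = -0.2618 + -1.75·1.0 = -2.0118
R = v/ω = -0.75/-1.75 = 0.4286
x' = -5 + 0.4286·(sin -2.0118 − sin -0.2618) = -5.2766
y' = 2 − 0.4286·(cos -2.0118 − cos -0.2618) = 2.5969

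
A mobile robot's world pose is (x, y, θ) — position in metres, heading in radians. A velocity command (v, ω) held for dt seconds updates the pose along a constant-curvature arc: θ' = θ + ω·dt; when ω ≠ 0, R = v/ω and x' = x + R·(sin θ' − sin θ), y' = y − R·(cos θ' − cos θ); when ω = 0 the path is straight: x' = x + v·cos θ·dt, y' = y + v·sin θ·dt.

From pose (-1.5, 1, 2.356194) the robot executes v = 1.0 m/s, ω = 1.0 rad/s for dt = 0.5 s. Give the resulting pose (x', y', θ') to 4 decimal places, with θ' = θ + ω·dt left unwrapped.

θ' = 2.3562 + 1.0·0.5 = 2.8562
R = v/ω = 1.0/1.0 = 1.0000
x' = -1.5 + 1.0000·(sin 2.8562 − sin 2.3562) = -1.9256
y' = 1 − 1.0000·(cos 2.8562 − cos 2.3562) = 1.2524

(-1.9256, 1.2524, 2.8562)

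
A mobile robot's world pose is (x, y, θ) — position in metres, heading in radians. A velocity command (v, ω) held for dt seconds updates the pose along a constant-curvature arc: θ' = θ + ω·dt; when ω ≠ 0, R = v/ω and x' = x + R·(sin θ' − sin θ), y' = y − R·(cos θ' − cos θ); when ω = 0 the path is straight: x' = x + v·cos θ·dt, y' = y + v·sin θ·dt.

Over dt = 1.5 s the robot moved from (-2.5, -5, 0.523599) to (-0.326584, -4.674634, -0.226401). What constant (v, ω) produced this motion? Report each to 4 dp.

v = 1.5000, ω = -0.5000

Δθ = -0.226401 − 0.523599 = -0.750000
ω = Δθ/dt = -0.750000/1.5 = -0.5000
R = Δx/(sin θ' − sin θ) = -3.0000
v = R·ω = -3.0000·-0.5000 = 1.5000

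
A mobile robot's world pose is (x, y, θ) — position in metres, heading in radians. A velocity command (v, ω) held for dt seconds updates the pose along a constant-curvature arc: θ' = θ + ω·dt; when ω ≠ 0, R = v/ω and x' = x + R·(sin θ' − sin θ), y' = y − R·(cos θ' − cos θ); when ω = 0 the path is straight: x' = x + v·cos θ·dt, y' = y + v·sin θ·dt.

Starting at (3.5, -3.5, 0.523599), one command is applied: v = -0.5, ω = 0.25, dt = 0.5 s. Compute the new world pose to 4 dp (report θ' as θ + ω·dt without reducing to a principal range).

θ' = 0.5236 + 0.25·0.5 = 0.6486
R = v/ω = -0.5/0.25 = -2.0000
x' = 3.5 + -2.0000·(sin 0.6486 − sin 0.5236) = 3.2919
y' = -3.5 − -2.0000·(cos 0.6486 − cos 0.5236) = -3.6382

(3.2919, -3.6382, 0.6486)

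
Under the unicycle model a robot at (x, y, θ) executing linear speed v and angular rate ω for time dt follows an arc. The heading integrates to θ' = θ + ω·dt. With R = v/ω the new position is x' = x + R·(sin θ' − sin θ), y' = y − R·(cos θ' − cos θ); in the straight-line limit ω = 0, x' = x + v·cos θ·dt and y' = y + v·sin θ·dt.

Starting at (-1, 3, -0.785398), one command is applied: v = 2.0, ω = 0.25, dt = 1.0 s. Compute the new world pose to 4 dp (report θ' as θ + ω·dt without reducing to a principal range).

θ' = -0.7854 + 0.25·1.0 = -0.5354
R = v/ω = 2.0/0.25 = 8.0000
x' = -1 + 8.0000·(sin -0.5354 − sin -0.7854) = 0.5754
y' = 3 − 8.0000·(cos -0.5354 − cos -0.7854) = 1.7763

(0.5754, 1.7763, -0.5354)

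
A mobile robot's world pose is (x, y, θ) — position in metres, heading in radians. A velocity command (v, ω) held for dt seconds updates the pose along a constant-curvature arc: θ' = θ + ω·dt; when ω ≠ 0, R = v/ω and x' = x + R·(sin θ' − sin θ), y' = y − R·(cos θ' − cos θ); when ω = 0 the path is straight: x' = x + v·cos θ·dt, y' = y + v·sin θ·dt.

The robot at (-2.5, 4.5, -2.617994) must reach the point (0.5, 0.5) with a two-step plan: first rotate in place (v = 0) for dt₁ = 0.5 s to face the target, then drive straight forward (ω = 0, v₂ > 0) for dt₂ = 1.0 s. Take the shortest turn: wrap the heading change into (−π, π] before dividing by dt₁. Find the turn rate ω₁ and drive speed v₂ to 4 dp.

heading to target = atan2(0.5−4.5, 0.5−-2.5) = -0.9273
Δθ = wrap(-0.9273 − -2.6180) = 1.6907; ω₁ = Δθ/dt₁ = 3.3814
distance = √((0.5−-2.5)² + (0.5−4.5)²) = 5.0000; v₂ = distance/dt₂ = 5.0000

ω₁ = 3.3814, v₂ = 5.0000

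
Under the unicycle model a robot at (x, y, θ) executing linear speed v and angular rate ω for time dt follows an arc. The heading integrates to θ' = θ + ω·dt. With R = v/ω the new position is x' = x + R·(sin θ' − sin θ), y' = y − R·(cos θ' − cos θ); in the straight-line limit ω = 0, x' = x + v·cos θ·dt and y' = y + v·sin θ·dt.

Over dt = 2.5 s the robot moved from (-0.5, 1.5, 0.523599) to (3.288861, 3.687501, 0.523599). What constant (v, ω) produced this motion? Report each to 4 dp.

Δθ = 0.523599 − 0.523599 = 0.000000
ω = Δθ/dt = 0.000000/2.5 = 0.0000
ω = 0 → v = (Δx·cos θ + Δy·sin θ)/dt = 1.7500

v = 1.7500, ω = 0.0000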